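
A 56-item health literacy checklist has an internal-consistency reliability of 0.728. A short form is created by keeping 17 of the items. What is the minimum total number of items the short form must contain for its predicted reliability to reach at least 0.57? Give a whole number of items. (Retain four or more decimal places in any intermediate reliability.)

Short-form reliability: n = 17/56 = 0.3036; r_17 = n·r/(1+(n−1)r) ≈ 0.4483
Then solve for n' with r_old = 0.4483, r_target = 0.57: n' = 0.57(1 − 0.4483)/[0.4483(1 − 0.57)] = 1.6313
Items = 1.6313 × 17 ≈ 27.73 → 28

28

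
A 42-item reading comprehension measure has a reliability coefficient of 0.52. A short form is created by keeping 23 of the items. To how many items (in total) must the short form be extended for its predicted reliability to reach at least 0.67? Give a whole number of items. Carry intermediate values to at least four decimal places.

79

First, r for the 23-item form: n = 23/42 = 0.5476, so r_23 = 0.5476·0.52/(1 + (0.5476 − 1)·0.52) = 0.3723
Then solve for n' with r_old = 0.3723, r_target = 0.67: n' = 0.67(1 − 0.3723)/[0.3723(1 − 0.67)] = 3.4231
Total items = 3.4231 × 23 = 78.73, rounded up to 79.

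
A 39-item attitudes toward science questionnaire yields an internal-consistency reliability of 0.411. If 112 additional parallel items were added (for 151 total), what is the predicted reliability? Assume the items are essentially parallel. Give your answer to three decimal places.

The new length is 151/39 = 3.8718 times the old.
r_new = 3.8718·0.411 / [1 + (3.8718 − 1)·0.411]
r_new = 1.5913 / 2.1803 ≈ 0.7299

0.730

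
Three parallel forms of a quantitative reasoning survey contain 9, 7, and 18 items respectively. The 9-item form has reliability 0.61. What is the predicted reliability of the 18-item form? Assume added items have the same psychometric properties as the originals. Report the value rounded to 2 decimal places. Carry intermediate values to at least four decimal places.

0.76

The 7-item form is not needed; work directly from the 9-item form with n = 18/9 = 2.0000.
r_{18} = n·r / (1 + (n − 1)·r) = 1.2200 / 1.6100 ≈ 0.7578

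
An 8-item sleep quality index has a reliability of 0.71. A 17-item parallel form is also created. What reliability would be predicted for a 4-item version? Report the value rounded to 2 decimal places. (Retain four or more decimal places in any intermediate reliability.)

0.55

The 17-item form is not needed; work directly from the 8-item form with n = 4/8 = 0.5000.
r_{4} = n·r / (1 + (n − 1)·r) = 0.3550 / 0.6450 ≈ 0.5504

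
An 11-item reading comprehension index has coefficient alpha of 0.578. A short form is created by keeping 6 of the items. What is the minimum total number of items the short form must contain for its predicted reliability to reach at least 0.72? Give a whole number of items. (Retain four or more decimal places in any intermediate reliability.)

Short-form reliability: n = 6/11 = 0.5455; r_6 = n·r/(1+(n−1)r) ≈ 0.4276
Then solve for n' with r_old = 0.4276, r_target = 0.72: n' = 0.72(1 − 0.4276)/[0.4276(1 − 0.72)] = 3.4422
Items = 3.4422 × 6 ≈ 20.65 → 21

21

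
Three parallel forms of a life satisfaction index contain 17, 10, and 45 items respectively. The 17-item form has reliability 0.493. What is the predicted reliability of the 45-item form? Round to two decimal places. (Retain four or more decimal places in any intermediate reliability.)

Only the ratio of lengths matters: n = 45/17 = 2.6471
r_{45} = n·r / (1 + (n − 1)·r) = 1.3050 / 1.8120 ≈ 0.7202

0.72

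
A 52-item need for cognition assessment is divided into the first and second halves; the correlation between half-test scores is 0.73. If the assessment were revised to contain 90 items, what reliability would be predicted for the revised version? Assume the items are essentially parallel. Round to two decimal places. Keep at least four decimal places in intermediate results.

0.90

First correct the split-half correlation to full-test reliability: r_full = 2 × 0.73 / (1 + 0.73) ≈ 0.8439
Length factor from 52 to 90 items: n = 90/52 = 1.7308
r_new = n·r_full / (1 + (n − 1)·r_full) = 1.4606 / 1.6167 ≈ 0.9034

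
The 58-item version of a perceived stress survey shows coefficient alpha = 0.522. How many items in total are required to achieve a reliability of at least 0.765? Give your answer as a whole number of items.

173

Invert Spearman-Brown to solve for n:
n = r*(1 − r) / [ r (1 − r*) ]
n = 0.765 × (1 − 0.522) / [ 0.522 × (1 − 0.765) ]
n = 0.365670 / 0.122670 ≈ 2.9809
So the test needs 2.9809 × 58 ≈ 172.89 items; rounding up, 173.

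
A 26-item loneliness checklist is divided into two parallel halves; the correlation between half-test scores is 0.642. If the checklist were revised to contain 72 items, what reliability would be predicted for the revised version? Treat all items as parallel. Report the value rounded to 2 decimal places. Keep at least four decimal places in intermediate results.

First correct the split-half correlation to full-test reliability: r_full = 2 × 0.642 / (1 + 0.642) ≈ 0.7820
Then adjust to 72 items: n = 72/26 = 2.7692
r_new = n·r_full / (1 + (n − 1)·r_full) = 2.1655 / 2.3835 ≈ 0.9085

0.91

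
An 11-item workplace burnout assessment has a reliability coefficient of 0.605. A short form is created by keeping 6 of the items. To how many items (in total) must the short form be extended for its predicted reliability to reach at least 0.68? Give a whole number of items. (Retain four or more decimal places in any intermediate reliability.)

Short-form reliability: n = 6/11 = 0.5455; r_6 = n·r/(1+(n−1)r) ≈ 0.4552
Length factor from the short form to reach 0.68: n' = 0.68(1 − 0.4552) / [0.4552(1 − 0.68)] ≈ 2.5433
Total items = 2.5433 × 6 = 15.26, rounded up to 16.

16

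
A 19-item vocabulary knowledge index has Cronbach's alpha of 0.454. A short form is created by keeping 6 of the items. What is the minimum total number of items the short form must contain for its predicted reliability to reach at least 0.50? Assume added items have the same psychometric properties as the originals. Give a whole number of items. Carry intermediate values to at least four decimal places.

23

Short-form reliability: n = 6/19 = 0.3158; r_6 = n·r/(1+(n−1)r) ≈ 0.2080
Length factor from the short form to reach 0.50: n' = 0.50(1 − 0.2080) / [0.2080(1 − 0.50)] ≈ 3.8077
Items = 3.8077 × 6 ≈ 22.85 → 23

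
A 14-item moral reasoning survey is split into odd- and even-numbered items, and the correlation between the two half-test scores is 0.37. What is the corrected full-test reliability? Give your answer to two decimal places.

0.54

The full test is twice the length of either half (n = 2).
r_full = 2r_hh / (1 + r_hh) = 2 × 0.37 / (1 + 0.37)
       = 0.7400 / 1.3700 = 0.5401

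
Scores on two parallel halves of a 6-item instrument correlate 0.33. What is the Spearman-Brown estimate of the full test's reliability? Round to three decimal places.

0.496

Apply the Spearman-Brown correction with n = 2:
r_full = 2(0.33) / (1 + 0.33)
r_full = 0.6600 / 1.3300 ≈ 0.4962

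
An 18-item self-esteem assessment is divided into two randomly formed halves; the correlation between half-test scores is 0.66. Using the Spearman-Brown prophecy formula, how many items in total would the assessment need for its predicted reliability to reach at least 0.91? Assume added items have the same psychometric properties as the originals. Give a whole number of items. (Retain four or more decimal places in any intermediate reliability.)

r_full = 2(0.66)/(1 + 0.66) = 0.7952
Solve Spearman-Brown for n: n = 0.91(1 − 0.7952) / [0.7952(1 − 0.91)] = 2.6041
Required items = 2.6041 × 18 = 46.87, so 47 items.

47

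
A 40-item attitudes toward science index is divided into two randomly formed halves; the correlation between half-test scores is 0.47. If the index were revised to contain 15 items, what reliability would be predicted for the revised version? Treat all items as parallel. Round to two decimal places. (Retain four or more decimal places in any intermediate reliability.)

Full-test reliability from the split-half r: r_full = 2(0.47)/(1 + 0.47) = 0.6395
Length factor from 40 to 15 items: n = 15/40 = 0.3750
r_new = n·r_full / (1 + (n − 1)·r_full) = 0.2398 / 0.6003 ≈ 0.3995

0.40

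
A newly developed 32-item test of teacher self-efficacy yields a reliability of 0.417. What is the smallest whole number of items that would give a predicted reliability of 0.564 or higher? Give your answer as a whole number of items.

Rearranging the Spearman-Brown formula for n,
n = r*(1 − r) / [ r (1 − r*) ]
n = 0.564(1 − 0.417) / [0.417(1 − 0.564)]
  = 0.328812 / 0.181812 = 1.8085
So the test needs 1.8085 × 32 ≈ 57.87 items; rounding up, 58.

58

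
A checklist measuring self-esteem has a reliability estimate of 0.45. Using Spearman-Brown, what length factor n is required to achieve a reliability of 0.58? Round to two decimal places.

1.69

Invert Spearman-Brown to solve for n:
n = r_target (1 − r_old) / [ r_old (1 − r_target) ]
n = 0.58(1 − 0.45) / [0.45(1 − 0.58)]
n = 0.3190 / 0.1890 ≈ 1.6878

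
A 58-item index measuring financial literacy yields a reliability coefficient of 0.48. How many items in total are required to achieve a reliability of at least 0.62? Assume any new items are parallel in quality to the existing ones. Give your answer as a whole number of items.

Invert Spearman-Brown to solve for n:
n = r*(1 − r) / [ r (1 − r*) ]
n = 0.62 × (1 − 0.48) / [ 0.48 × (1 − 0.62) ]
n = 0.3224 / 0.1824 ≈ 1.7675
1.7675 × 58 = 102.52 → 103 items

103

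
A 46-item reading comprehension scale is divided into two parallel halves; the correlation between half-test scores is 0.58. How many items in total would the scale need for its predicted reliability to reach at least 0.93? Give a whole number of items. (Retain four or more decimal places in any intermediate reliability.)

222

Corrected full-test reliability: r_full = 2 × 0.58 / (1 + 0.58) ≈ 0.7342
n = r_tgt(1 − r_full) / [r_full(1 − r_tgt)] = 0.93 × 0.2658 / (0.7342 × 0.07) ≈ 4.8098
Items = 4.8098 × 46 ≈ 221.25 → 222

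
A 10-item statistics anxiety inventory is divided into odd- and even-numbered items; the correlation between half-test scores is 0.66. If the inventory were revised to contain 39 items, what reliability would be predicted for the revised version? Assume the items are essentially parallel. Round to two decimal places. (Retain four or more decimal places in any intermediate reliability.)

0.94

First correct the split-half correlation to full-test reliability: r_full = 2 × 0.66 / (1 + 0.66) ≈ 0.7952
Length factor from 10 to 39 items: n = 39/10 = 3.9000
r_new = n·r_full / (1 + (n − 1)·r_full) = 3.1013 / 3.3061 ≈ 0.9381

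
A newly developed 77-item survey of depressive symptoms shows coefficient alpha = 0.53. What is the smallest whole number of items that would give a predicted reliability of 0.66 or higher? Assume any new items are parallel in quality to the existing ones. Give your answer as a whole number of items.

133

Rearranging the Spearman-Brown formula for n,
n = r*(1 − r) / [ r (1 − r*) ]
n = 0.66 × (1 − 0.53) / [ 0.53 × (1 − 0.66) ]
n = 0.3102 / 0.1802 ≈ 1.7214
Items needed = n × 77 = 1.7214 × 77 ≈ 132.55 → round up to 133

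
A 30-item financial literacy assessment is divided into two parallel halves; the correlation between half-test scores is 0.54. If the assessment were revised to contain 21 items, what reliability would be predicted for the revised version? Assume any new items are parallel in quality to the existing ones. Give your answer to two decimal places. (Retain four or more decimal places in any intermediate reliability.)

First correct the split-half correlation to full-test reliability: r_full = 2 × 0.54 / (1 + 0.54) ≈ 0.7013
Then adjust to 21 items: n = 21/30 = 0.7000
r_new = n·r_full / (1 + (n − 1)·r_full) = 0.4909 / 0.7896 ≈ 0.6217

0.62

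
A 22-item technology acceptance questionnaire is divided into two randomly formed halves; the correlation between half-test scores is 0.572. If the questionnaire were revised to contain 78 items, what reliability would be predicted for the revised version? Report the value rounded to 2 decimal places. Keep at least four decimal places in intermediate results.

First correct the split-half correlation to full-test reliability: r_full = 2 × 0.572 / (1 + 0.572) ≈ 0.7277
Length factor from 22 to 78 items: n = 78/22 = 3.5455
r_new = n·r_full / (1 + (n − 1)·r_full) = 2.5801 / 2.8524 ≈ 0.9045

0.90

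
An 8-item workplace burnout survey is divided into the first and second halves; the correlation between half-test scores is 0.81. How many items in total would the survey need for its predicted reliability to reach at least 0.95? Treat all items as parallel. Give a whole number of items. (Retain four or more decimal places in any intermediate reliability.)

Corrected full-test reliability: r_full = 2 × 0.81 / (1 + 0.81) ≈ 0.8950
n = r_tgt(1 − r_full) / [r_full(1 − r_tgt)] = 0.95 × 0.1050 / (0.8950 × 0.05) ≈ 2.2291
Required items = 2.2291 × 8 = 17.83, so 18 items.

18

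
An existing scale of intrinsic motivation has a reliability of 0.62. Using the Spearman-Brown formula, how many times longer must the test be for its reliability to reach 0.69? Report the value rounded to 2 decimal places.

1.36

Spearman-Brown solved for the length factor n:
n = r_target (1 − r_old) / [ r_old (1 − r_target) ]
n = 0.69 × (1 − 0.62) / [ 0.62 × (1 − 0.69) ]
n = 0.2622 / 0.1922 ≈ 1.3642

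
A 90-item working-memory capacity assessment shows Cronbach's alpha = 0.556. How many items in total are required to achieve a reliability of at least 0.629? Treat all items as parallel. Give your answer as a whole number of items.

122

n = 0.629(1 − 0.556) / [0.556(1 − 0.629)]
  = 0.279276 / 0.206276 = 1.3539
1.3539 × 90 = 121.85 → 122 items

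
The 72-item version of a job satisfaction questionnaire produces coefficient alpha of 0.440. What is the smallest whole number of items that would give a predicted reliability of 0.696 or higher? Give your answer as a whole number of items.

210

n = 0.696 × (1 − 0.440) / [ 0.440 × (1 − 0.696) ]
  = 0.389760 / 0.133760 = 2.9139
So the test needs 2.9139 × 72 ≈ 209.80 items; rounding up, 210.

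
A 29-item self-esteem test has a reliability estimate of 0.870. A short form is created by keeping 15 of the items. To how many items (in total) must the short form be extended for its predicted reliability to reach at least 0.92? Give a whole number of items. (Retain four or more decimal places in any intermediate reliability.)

First, r for the 15-item form: n = 15/29 = 0.5172, so r_15 = 0.5172·0.870/(1 + (0.5172 − 1)·0.870) = 0.7758
Then solve for n' with r_old = 0.7758, r_target = 0.92: n' = 0.92(1 − 0.7758)/[0.7758(1 − 0.92)] = 3.3234
Total items = 3.3234 × 15 = 49.85, rounded up to 50.

50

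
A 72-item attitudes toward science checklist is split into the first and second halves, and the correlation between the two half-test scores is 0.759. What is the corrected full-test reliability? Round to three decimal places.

The full test is twice the length of either half (n = 2).
r_full = 2(0.759) / (1 + 0.759)
       = 1.5180 / 1.7590 = 0.8630

0.863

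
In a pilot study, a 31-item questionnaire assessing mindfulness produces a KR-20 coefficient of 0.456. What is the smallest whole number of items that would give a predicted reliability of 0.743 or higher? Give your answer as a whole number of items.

n = [0.743 × 0.544] / [0.456 × 0.257]
  = 0.404192 / 0.117192 = 3.4490
So the test needs 3.4490 × 31 ≈ 106.92 items; rounding up, 107.

107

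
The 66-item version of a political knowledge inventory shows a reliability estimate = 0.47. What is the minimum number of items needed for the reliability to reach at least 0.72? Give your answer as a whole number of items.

n = 0.72(1 − 0.47) / [0.47(1 − 0.72)]
n = 0.3816 / 0.1316 ≈ 2.8997
Items needed = n × 66 = 2.8997 × 66 ≈ 191.38 → round up to 192

192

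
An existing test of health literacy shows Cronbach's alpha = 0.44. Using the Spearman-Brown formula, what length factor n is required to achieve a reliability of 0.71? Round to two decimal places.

Invert Spearman-Brown to solve for n:
n = r_target (1 − r_old) / [ r_old (1 − r_target) ]
n = 0.71(1 − 0.44) / [0.44(1 − 0.71)]
n = 0.3976 / 0.1276 ≈ 3.1160

3.12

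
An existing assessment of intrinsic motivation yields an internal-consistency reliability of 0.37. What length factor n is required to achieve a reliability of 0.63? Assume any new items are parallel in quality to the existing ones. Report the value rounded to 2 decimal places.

2.90

n = [0.63 × 0.63] / [0.37 × 0.37]
  = 0.3969 / 0.1369 = 2.8992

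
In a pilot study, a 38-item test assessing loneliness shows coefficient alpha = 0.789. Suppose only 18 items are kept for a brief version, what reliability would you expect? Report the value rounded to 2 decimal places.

0.64

Length ratio n = 18/38 = 0.4737
r_new = (0.4737 × 0.789) / (1 + (0.4737 − 1) × 0.789)
     = 0.3737 / 0.5847 = 0.6391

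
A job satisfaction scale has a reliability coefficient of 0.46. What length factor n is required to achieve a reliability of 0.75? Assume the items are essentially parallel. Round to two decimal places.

n = 0.75(1 − 0.46) / [0.46(1 − 0.75)]
n = 0.4050 / 0.1150 ≈ 3.5217

3.52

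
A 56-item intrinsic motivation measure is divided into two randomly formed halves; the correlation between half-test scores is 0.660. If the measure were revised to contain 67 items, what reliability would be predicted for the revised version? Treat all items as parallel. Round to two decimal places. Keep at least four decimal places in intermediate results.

0.82

Spearman-Brown correction (n = 2): r_full = 2·0.660/(1 + 0.660) = 0.7952
Then adjust to 67 items: n = 67/56 = 1.1964
r_new = n·r_full / (1 + (n − 1)·r_full) = 0.9514 / 1.1562 ≈ 0.8229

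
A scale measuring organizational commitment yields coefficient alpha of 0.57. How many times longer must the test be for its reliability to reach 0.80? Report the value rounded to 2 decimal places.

Rearranging the Spearman-Brown formula for n,
n = r*(1 − r) / [ r (1 − r*) ]
n = 0.80(1 − 0.57) / [0.57(1 − 0.80)]
n = 0.3440 / 0.1140 ≈ 3.0175

3.02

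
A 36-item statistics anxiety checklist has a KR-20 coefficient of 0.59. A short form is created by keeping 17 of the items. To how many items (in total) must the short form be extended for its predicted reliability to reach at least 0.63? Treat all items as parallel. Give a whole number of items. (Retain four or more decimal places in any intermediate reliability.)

43

Short-form reliability: n = 17/36 = 0.4722; r_17 = n·r/(1+(n−1)r) ≈ 0.4046
Length factor from the short form to reach 0.63: n' = 0.63(1 − 0.4046) / [0.4046(1 − 0.63)] ≈ 2.5057
Items = 2.5057 × 17 ≈ 42.60 → 43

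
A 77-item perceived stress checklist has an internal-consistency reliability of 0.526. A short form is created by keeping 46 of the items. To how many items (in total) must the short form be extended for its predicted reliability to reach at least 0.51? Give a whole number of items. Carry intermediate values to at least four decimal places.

73

First, r for the 46-item form: n = 46/77 = 0.5974, so r_46 = 0.5974·0.526/(1 + (0.5974 − 1)·0.526) = 0.3987
Length factor from the short form to reach 0.51: n' = 0.51(1 − 0.3987) / [0.3987(1 − 0.51)] ≈ 1.5697
Total items = 1.5697 × 46 = 72.21, rounded up to 73.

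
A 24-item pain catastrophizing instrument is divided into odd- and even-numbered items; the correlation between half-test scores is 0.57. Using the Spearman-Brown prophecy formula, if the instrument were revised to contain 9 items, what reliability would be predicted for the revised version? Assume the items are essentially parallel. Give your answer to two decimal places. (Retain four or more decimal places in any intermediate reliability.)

Spearman-Brown correction (n = 2): r_full = 2·0.57/(1 + 0.57) = 0.7261
Then adjust to 9 items: n = 9/24 = 0.3750
r_new = n·r_full / (1 + (n − 1)·r_full) = 0.2723 / 0.5462 ≈ 0.4985

0.50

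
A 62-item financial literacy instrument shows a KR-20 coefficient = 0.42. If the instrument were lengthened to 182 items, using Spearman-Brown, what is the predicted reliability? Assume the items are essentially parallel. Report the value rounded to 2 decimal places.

0.68

The new length is 182/62 = 2.9355 times the old.
r_new = 2.9355·0.42 / [1 + (2.9355 − 1)·0.42]
     = 1.2329 / 1.8129 = 0.6801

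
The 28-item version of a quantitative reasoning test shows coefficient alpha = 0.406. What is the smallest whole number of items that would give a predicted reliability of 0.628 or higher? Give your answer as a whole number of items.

Rearranging the Spearman-Brown formula for n,
n = r_target (1 − r_old) / [ r_old (1 − r_target) ]
n = 0.628 × (1 − 0.406) / [ 0.406 × (1 − 0.628) ]
n = 0.373032 / 0.151032 ≈ 2.4699
2.4699 × 28 = 69.16 → 70 items

70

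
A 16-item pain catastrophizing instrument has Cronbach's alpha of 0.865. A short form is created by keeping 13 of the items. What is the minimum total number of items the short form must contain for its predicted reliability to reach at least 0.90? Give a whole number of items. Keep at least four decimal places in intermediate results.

First, r for the 13-item form: n = 13/16 = 0.8125, so r_13 = 0.8125·0.865/(1 + (0.8125 − 1)·0.865) = 0.8389
Length factor from the short form to reach 0.90: n' = 0.90(1 − 0.8389) / [0.8389(1 − 0.90)] ≈ 1.7283
Total items = 1.7283 × 13 = 22.47, rounded up to 23.

23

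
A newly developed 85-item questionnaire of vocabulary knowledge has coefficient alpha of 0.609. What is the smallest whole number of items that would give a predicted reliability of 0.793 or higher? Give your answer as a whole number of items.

210

Rearranging the Spearman-Brown formula for n,
n = r*(1 − r) / [ r (1 − r*) ]
n = 0.793(1 − 0.609) / [0.609(1 − 0.793)]
n = 0.310063 / 0.126063 ≈ 2.4596
2.4596 × 85 = 209.07 → 210 items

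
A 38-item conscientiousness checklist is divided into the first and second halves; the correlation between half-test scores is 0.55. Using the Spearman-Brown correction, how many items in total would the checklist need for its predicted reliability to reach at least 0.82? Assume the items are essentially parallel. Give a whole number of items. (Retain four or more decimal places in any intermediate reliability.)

r_full = 2(0.55)/(1 + 0.55) = 0.7097
n = r_tgt(1 − r_full) / [r_full(1 − r_tgt)] = 0.82 × 0.2903 / (0.7097 × 0.18) ≈ 1.8634
Items = 1.8634 × 38 ≈ 70.81 → 71

71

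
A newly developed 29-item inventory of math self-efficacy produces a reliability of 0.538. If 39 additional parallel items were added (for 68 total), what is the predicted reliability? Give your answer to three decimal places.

Length ratio n = 68/29 = 2.3448
r_new = (2.3448 × 0.538) / (1 + (2.3448 − 1) × 0.538)
r_new = 1.2615 / 1.7235 ≈ 0.7319

0.732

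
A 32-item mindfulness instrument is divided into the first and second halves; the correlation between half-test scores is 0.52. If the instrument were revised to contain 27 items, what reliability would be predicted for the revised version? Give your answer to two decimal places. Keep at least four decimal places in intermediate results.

First correct the split-half correlation to full-test reliability: r_full = 2 × 0.52 / (1 + 0.52) ≈ 0.6842
Length factor from 32 to 27 items: n = 27/32 = 0.8438
r_new = n·r_full / (1 + (n − 1)·r_full) = 0.5773 / 0.8931 ≈ 0.6464

0.65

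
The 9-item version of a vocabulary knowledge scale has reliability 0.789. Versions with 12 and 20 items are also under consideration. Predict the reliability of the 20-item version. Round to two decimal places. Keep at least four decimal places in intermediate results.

0.89

The 12-item form is not needed; work directly from the 9-item form with n = 20/9 = 2.2222.
r_{20} = n·r / (1 + (n − 1)·r) = 1.7533 / 1.9643 ≈ 0.8926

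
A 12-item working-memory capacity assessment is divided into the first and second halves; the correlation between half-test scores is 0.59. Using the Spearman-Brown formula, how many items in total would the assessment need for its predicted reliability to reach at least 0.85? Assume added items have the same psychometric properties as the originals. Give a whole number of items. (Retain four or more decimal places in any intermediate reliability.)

Corrected full-test reliability: r_full = 2 × 0.59 / (1 + 0.59) ≈ 0.7421
n = r_tgt(1 − r_full) / [r_full(1 − r_tgt)] = 0.85 × 0.2579 / (0.7421 × 0.15) ≈ 1.9693
Items = 1.9693 × 12 ≈ 23.63 → 24

24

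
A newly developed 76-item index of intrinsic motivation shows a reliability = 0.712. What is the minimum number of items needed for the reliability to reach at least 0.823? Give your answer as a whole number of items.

n = [0.823 × 0.288] / [0.712 × 0.177]
  = 0.237024 / 0.126024 = 1.8808
1.8808 × 76 = 142.94 → 143 items

143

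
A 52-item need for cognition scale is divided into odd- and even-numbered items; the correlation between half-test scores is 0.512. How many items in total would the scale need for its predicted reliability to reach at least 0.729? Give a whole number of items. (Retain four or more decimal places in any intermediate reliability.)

67

r_full = 2(0.512)/(1 + 0.512) = 0.6772
Solve Spearman-Brown for n: n = 0.729(1 − 0.6772) / [0.6772(1 − 0.729)] = 1.2823
Required items = 1.2823 × 52 = 66.68, so 67 items.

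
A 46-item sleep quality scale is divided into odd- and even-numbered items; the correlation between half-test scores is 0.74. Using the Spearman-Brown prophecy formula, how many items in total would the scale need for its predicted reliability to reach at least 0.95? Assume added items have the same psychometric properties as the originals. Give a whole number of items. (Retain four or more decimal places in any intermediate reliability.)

Corrected full-test reliability: r_full = 2 × 0.74 / (1 + 0.74) ≈ 0.8506
n = r_tgt(1 − r_full) / [r_full(1 − r_tgt)] = 0.95 × 0.1494 / (0.8506 × 0.05) ≈ 3.3372
Items = 3.3372 × 46 ≈ 153.51 → 154

154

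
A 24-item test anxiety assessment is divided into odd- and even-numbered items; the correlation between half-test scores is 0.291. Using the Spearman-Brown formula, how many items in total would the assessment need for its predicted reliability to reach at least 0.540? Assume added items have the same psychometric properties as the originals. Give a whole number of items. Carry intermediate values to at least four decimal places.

35

Corrected full-test reliability: r_full = 2 × 0.291 / (1 + 0.291) ≈ 0.4508
Solve Spearman-Brown for n: n = 0.540(1 − 0.4508) / [0.4508(1 − 0.540)] = 1.4302
Items = 1.4302 × 24 ≈ 34.32 → 35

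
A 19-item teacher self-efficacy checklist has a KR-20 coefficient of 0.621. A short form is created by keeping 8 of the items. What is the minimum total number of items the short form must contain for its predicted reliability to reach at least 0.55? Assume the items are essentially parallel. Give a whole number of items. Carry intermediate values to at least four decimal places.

15

First, r for the 8-item form: n = 8/19 = 0.4211, so r_8 = 0.4211·0.621/(1 + (0.4211 − 1)·0.621) = 0.4083
Length factor from the short form to reach 0.55: n' = 0.55(1 − 0.4083) / [0.4083(1 − 0.55)] ≈ 1.7712
Items = 1.7712 × 8 ≈ 14.17 → 15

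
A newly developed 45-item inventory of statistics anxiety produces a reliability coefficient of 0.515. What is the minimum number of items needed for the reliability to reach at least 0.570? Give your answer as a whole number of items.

n = [0.570 × 0.485] / [0.515 × 0.430]
n = 0.276450 / 0.221450 ≈ 1.2484
1.2484 × 45 = 56.18 → 57 items

57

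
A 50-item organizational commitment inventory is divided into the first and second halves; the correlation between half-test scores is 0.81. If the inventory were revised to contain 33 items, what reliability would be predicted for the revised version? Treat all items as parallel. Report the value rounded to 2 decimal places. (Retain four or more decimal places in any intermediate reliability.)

0.85

First correct the split-half correlation to full-test reliability: r_full = 2 × 0.81 / (1 + 0.81) ≈ 0.8950
Length factor from 50 to 33 items: n = 33/50 = 0.6600
r_new = n·r_full / (1 + (n − 1)·r_full) = 0.5907 / 0.6957 ≈ 0.8491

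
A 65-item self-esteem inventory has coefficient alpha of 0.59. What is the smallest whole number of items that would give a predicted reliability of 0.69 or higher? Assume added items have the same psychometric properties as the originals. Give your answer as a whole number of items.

n = 0.69(1 − 0.59) / [0.59(1 − 0.69)]
  = 0.2829 / 0.1829 = 1.5467
Items needed = n × 65 = 1.5467 × 65 ≈ 100.54 → round up to 101

101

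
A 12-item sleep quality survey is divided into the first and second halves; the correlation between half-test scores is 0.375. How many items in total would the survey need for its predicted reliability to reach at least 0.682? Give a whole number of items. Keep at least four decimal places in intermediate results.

Corrected full-test reliability: r_full = 2 × 0.375 / (1 + 0.375) ≈ 0.5455
n = r_tgt(1 − r_full) / [r_full(1 − r_tgt)] = 0.682 × 0.4545 / (0.5455 × 0.318) ≈ 1.7869
Items = 1.7869 × 12 ≈ 21.44 → 22

22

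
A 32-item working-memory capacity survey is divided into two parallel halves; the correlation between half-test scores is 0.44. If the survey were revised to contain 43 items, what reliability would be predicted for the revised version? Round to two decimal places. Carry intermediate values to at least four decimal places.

0.68

First correct the split-half correlation to full-test reliability: r_full = 2 × 0.44 / (1 + 0.44) ≈ 0.6111
Then adjust to 43 items: n = 43/32 = 1.3438
r_new = n·r_full / (1 + (n − 1)·r_full) = 0.8212 / 1.2101 ≈ 0.6786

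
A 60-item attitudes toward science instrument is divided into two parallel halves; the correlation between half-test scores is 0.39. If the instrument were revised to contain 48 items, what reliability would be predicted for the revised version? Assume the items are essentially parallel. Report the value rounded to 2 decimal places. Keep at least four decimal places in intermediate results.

First correct the split-half correlation to full-test reliability: r_full = 2 × 0.39 / (1 + 0.39) ≈ 0.5612
Then adjust to 48 items: n = 48/60 = 0.8000
r_new = n·r_full / (1 + (n − 1)·r_full) = 0.4490 / 0.8878 ≈ 0.5057

0.51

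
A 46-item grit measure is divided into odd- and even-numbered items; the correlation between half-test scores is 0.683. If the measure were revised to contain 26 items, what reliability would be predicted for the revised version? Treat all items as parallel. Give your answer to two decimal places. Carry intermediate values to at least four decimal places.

Full-test reliability from the split-half r: r_full = 2(0.683)/(1 + 0.683) = 0.8116
Length factor from 46 to 26 items: n = 26/46 = 0.5652
r_new = n·r_full / (1 + (n − 1)·r_full) = 0.4587 / 0.6471 ≈ 0.7089

0.71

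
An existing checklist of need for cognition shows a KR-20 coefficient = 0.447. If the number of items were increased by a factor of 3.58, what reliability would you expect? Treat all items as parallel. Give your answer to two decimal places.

By Spearman-Brown, r_new = n r / (1 + (n − 1) r).
r_new = (3.58 × 0.447) / (1 + (3.58 − 1) × 0.447)
     = 1.6003 / 2.1533 = 0.7432

0.74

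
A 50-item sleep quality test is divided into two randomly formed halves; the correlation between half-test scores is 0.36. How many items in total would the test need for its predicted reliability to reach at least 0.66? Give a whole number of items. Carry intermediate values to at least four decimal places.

87

Corrected full-test reliability: r_full = 2 × 0.36 / (1 + 0.36) ≈ 0.5294
n = r_tgt(1 − r_full) / [r_full(1 − r_tgt)] = 0.66 × 0.4706 / (0.5294 × 0.34) ≈ 1.7256
Items = 1.7256 × 50 ≈ 86.28 → 87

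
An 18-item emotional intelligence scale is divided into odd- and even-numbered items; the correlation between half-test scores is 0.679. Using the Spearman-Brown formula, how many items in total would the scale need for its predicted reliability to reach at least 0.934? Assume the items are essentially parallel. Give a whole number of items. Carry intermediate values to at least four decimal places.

Corrected full-test reliability: r_full = 2 × 0.679 / (1 + 0.679) ≈ 0.8088
Solve Spearman-Brown for n: n = 0.934(1 − 0.8088) / [0.8088(1 − 0.934)] = 3.3454
Required items = 3.3454 × 18 = 60.22, so 61 items.

61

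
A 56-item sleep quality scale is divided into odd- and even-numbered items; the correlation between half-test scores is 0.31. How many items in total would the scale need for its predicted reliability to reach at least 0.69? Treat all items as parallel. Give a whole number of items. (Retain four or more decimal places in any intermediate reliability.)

139

r_full = 2(0.31)/(1 + 0.31) = 0.4733
n = r_tgt(1 − r_full) / [r_full(1 − r_tgt)] = 0.69 × 0.5267 / (0.4733 × 0.31) ≈ 2.4769
Items = 2.4769 × 56 ≈ 138.71 → 139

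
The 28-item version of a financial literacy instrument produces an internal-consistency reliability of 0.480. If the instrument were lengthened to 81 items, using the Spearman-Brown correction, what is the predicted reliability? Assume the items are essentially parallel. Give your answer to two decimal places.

0.73

n = 81/28 = 2.8929
r_new = (2.8929 × 0.480) / (1 + (2.8929 − 1) × 0.480)
r_new = 1.3886 / 1.9086 ≈ 0.7275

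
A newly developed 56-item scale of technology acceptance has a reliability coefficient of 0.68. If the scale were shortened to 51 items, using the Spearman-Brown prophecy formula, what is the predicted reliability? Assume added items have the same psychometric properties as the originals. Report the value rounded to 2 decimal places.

0.66

Length ratio n = 51/56 = 0.9107
r_new = 0.9107·0.68 / [1 + (0.9107 − 1)·0.68]
     = 0.6193 / 0.9393 = 0.6593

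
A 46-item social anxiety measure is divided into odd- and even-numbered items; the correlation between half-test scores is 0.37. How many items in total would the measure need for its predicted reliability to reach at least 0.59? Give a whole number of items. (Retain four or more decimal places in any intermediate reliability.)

57

Corrected full-test reliability: r_full = 2 × 0.37 / (1 + 0.37) ≈ 0.5401
Solve Spearman-Brown for n: n = 0.59(1 − 0.5401) / [0.5401(1 − 0.59)] = 1.2253
Items = 1.2253 × 46 ≈ 56.36 → 57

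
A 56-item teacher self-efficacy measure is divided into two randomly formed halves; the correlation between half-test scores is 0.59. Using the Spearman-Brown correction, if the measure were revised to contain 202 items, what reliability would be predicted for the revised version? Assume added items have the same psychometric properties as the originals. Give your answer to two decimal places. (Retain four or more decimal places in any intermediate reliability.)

0.91

First correct the split-half correlation to full-test reliability: r_full = 2 × 0.59 / (1 + 0.59) ≈ 0.7421
Length factor from 56 to 202 items: n = 202/56 = 3.6071
r_new = n·r_full / (1 + (n − 1)·r_full) = 2.6768 / 2.9347 ≈ 0.9121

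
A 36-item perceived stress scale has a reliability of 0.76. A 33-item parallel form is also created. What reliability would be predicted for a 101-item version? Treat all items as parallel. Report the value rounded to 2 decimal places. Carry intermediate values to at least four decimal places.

Only the ratio of lengths matters: n = 101/36 = 2.8056
r_{101} = n·r / (1 + (n − 1)·r) = 2.1323 / 2.3723 ≈ 0.8988

0.90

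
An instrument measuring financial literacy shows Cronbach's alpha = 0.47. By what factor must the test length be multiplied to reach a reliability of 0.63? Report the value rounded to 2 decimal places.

Spearman-Brown solved for the length factor n:
n = r_target (1 − r_old) / [ r_old (1 − r_target) ]
n = 0.63(1 − 0.47) / [0.47(1 − 0.63)]
n = 0.3339 / 0.1739 ≈ 1.9201

1.92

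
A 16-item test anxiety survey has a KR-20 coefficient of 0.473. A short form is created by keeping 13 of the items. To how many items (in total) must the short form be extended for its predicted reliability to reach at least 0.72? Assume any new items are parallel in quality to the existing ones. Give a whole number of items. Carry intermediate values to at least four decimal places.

Short-form reliability: n = 13/16 = 0.8125; r_13 = n·r/(1+(n−1)r) ≈ 0.4217
Then solve for n' with r_old = 0.4217, r_target = 0.72: n' = 0.72(1 − 0.4217)/[0.4217(1 − 0.72)] = 3.5263
Total items = 3.5263 × 13 = 45.84, rounded up to 46.

46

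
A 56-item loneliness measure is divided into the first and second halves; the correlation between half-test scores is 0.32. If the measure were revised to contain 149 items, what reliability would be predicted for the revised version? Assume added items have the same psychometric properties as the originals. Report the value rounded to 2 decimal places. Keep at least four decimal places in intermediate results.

First correct the split-half correlation to full-test reliability: r_full = 2 × 0.32 / (1 + 0.32) ≈ 0.4848
Length factor from 56 to 149 items: n = 149/56 = 2.6607
r_new = n·r_full / (1 + (n − 1)·r_full) = 1.2899 / 1.8051 ≈ 0.7146

0.71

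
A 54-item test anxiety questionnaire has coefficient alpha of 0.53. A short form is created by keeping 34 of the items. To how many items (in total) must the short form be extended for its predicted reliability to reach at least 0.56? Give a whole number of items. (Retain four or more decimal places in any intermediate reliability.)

61

Short-form reliability: n = 34/54 = 0.6296; r_34 = n·r/(1+(n−1)r) ≈ 0.4152
Then solve for n' with r_old = 0.4152, r_target = 0.56: n' = 0.56(1 − 0.4152)/[0.4152(1 − 0.56)] = 1.7926
Total items = 1.7926 × 34 = 60.95, rounded up to 61.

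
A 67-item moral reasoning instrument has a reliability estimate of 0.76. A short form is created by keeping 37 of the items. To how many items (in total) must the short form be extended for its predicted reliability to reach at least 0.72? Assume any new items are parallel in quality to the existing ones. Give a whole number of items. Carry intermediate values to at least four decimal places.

55

Short-form reliability: n = 37/67 = 0.5522; r_37 = n·r/(1+(n−1)r) ≈ 0.6362
Length factor from the short form to reach 0.72: n' = 0.72(1 − 0.6362) / [0.6362(1 − 0.72)] ≈ 1.4704
Total items = 1.4704 × 37 = 54.40, rounded up to 55.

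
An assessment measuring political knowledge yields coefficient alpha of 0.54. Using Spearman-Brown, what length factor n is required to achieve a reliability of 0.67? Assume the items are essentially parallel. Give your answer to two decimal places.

1.73

n = 0.67(1 − 0.54) / [0.54(1 − 0.67)]
n = 0.3082 / 0.1782 ≈ 1.7295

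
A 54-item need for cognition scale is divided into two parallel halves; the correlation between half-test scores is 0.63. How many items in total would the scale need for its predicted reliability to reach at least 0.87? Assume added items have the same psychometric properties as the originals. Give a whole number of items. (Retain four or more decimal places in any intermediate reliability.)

107

r_full = 2(0.63)/(1 + 0.63) = 0.7730
Solve Spearman-Brown for n: n = 0.87(1 − 0.7730) / [0.7730(1 − 0.87)] = 1.9653
Required items = 1.9653 × 54 = 106.13, so 107 items.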